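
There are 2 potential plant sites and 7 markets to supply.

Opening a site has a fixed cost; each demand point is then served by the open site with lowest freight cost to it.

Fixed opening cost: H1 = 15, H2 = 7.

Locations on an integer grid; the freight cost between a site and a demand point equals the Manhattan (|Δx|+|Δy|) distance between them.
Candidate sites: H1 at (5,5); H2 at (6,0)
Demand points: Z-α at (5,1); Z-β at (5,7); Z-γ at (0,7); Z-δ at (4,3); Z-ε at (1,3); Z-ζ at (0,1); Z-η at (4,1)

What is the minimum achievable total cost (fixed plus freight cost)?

51

Open {H1}: assign each demand point to its cheapest open site.
  Z-α→H1 4, Z-β→H1 2, Z-γ→H1 7, Z-δ→H1 3, Z-ε→H1 6, Z-ζ→H1 9, Z-η→H1 5
  freight cost 36, fixed 15 → total 51.
Compare {H1, H2}: freight cost 30 + fixed 22 = 52.
Compare {H2}: freight cost 46 + fixed 7 = 53.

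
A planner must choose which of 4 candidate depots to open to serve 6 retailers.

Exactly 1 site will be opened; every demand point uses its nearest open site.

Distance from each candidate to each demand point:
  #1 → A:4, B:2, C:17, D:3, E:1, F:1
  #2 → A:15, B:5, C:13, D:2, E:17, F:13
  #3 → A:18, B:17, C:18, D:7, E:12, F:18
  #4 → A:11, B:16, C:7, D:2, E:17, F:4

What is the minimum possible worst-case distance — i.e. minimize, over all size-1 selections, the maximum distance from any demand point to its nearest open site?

17

Open {#1}.
  Farthest demand point is C at distance 17 (to #1); all others are ≤ 17.
With {#2} the worst case is 17.
With {#4} the worst case is 17.
No size-1 selection achieves below 17.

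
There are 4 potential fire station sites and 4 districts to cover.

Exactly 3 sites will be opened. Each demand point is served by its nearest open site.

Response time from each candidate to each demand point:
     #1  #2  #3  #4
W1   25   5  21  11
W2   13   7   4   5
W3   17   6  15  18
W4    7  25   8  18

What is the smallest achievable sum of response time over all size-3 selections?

21

Open {W1, W2, W4}.
  #1→W4 7, #2→W1 5, #3→W2 4, #4→W2 5  ⇒ total 21.
Compare {W2, W3, W4}: total 22.
Compare {W1, W2, W3}: total 27.
No size-3 selection does better; minimum is 21.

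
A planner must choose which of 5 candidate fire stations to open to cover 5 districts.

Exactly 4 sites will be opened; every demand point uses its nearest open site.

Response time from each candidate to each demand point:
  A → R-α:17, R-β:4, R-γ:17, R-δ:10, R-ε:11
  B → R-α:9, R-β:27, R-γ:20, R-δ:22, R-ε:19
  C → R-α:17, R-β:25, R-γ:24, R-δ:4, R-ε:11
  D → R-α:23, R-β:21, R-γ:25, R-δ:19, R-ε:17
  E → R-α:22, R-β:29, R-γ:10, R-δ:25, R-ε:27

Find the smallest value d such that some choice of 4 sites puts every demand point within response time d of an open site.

11

Open {A, B, C, E}.
  Farthest demand point is R-ε at response time 11 (to A); all others are ≤ 11.
With {A, B, D, E} the worst case is 11.
With {A, B, C, D} the worst case is 17.
No size-4 selection achieves below 11.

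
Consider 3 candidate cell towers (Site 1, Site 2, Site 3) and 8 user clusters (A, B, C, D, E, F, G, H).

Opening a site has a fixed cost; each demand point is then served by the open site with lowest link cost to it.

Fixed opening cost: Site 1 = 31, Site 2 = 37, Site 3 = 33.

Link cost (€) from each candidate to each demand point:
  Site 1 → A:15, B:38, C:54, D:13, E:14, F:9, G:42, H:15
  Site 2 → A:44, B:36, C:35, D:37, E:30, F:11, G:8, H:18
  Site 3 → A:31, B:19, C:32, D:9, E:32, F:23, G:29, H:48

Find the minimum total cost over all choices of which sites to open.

Open {Site 1, Site 3}: assign each demand point to its cheapest open site.
  A→Site 1 15, B→Site 3 19, C→Site 3 32, D→Site 3 9, E→Site 1 14, F→Site 1 9, G→Site 3 29, H→Site 1 15
  link cost 142, fixed 64 → total 206.
Compare {Site 1, Site 2}: link cost 145 + fixed 68 = 213.
Compare {Site 1, Site 2, Site 3}: link cost 121 + fixed 101 = 222.
Compare {Site 2, Site 3}: link cost 158 + fixed 70 = 228.
All other subsets cost ≥ 213. Minimum total cost: 206.

206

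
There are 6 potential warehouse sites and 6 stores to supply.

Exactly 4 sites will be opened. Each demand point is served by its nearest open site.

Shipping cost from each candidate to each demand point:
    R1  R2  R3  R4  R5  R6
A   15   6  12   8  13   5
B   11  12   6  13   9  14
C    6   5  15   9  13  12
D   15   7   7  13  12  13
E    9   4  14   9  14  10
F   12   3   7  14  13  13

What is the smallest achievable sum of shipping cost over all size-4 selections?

37

Open {A, B, C, F}.
  R1→C 6, R2→F 3, R3→B 6, R4→A 8, R5→B 9, R6→A 5  ⇒ total 37.
Compare {A, B, C, E}: total 38.
Compare {A, B, C, D}: total 39.
No size-4 selection does better; minimum is 37.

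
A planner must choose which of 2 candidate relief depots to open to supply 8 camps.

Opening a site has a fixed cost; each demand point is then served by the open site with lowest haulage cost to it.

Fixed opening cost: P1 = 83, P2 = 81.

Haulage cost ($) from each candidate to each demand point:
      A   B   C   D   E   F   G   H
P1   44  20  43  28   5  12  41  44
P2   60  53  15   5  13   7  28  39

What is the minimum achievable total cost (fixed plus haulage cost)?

Open {P2}: assign each demand point to its cheapest open site.
  A→P2 60, B→P2 53, C→P2 15, D→P2 5, E→P2 13, F→P2 7, G→P2 28, H→P2 39
  haulage cost 220, fixed 81 → total 301.
Compare {P1}: haulage cost 237 + fixed 83 = 320.
Compare {P1, P2}: haulage cost 163 + fixed 164 = 327.

301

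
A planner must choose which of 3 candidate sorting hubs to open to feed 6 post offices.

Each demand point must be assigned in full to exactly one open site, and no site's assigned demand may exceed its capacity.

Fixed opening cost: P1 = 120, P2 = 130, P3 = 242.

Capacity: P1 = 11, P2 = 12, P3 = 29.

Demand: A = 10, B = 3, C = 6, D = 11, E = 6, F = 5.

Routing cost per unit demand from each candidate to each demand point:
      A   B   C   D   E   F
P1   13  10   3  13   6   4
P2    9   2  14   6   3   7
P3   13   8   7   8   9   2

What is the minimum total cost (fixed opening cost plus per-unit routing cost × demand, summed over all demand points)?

Open {P2, P3}; cheapest assignment that respects the capacities:
  P2 (cap 12, load 12): C, E — cost 6×14 + 6×3 = 102
  P3 (cap 29, load 29): A, B, D, F — cost 10×13 + 3×8 + 11×8 + 5×2 = 252
  Shipping 354, fixed 372 → total 726.
  Any other capacity-feasible assignment to {P2, P3} ships for at least 354.
Compare {P1, P2, P3}: its best feasible assignment gives total 762.
Every other set of open sites that can feasibly serve all demand totals ≥ 762 even under its best assignment. Minimum: 726.

726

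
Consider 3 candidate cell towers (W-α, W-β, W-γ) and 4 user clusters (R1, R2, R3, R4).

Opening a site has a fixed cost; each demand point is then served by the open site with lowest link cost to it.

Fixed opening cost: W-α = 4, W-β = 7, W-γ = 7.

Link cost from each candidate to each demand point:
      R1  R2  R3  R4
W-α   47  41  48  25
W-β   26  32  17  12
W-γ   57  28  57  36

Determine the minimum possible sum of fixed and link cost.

Open {W-β}: assign each demand point to its cheapest open site.
  R1→W-β 26, R2→W-β 32, R3→W-β 17, R4→W-β 12
  link cost 87, fixed 7 → total 94.
Compare {W-β, W-γ}: link cost 83 + fixed 14 = 97.
Compare {W-α, W-β}: link cost 87 + fixed 11 = 98.
Compare {W-α, W-β, W-γ}: link cost 83 + fixed 18 = 101.
All other subsets cost ≥ 97. Minimum total cost: 94.

94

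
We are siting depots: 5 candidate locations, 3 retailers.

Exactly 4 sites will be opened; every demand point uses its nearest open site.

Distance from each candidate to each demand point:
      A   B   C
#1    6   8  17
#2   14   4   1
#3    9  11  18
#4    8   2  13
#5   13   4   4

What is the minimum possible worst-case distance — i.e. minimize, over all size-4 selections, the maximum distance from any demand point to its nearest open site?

Open {#1, #2, #3, #4}.
  Farthest demand point is A at distance 6 (to #1); all others are ≤ 6.
With {#1, #2, #3, #5} the worst case is 6.
With {#1, #2, #4, #5} the worst case is 6.
No size-4 selection achieves below 6.

6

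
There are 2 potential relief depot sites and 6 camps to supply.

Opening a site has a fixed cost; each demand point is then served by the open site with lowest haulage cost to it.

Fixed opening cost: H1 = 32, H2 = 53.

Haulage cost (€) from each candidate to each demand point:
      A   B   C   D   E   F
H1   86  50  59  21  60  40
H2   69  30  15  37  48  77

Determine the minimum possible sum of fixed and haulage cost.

308

Open {H1, H2}: assign each demand point to its cheapest open site.
  A→H2 69, B→H2 30, C→H2 15, D→H1 21, E→H2 48, F→H1 40
  haulage cost 223, fixed 85 → total 308.
Compare {H2}: haulage cost 276 + fixed 53 = 329.
Compare {H1}: haulage cost 316 + fixed 32 = 348.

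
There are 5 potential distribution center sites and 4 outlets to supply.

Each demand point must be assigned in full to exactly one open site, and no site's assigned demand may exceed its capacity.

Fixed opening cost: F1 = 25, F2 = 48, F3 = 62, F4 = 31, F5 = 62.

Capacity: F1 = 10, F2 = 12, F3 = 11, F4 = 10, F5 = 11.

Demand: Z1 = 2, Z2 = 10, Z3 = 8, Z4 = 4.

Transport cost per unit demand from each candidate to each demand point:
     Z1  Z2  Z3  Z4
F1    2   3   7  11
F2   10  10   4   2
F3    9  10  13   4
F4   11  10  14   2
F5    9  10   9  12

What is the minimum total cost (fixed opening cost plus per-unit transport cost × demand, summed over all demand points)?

194

Open {F1, F2, F4}; cheapest assignment that respects the capacities:
  F1 (cap 10, load 10): Z2 — cost 10×3 = 30
  F2 (cap 12, load 10): Z1, Z3 — cost 2×10 + 8×4 = 52
  F4 (cap 10, load 4): Z4 — cost 4×2 = 8
  Shipping 90, fixed 104 → total 194.
  Any other capacity-feasible assignment to {F1, F2, F4} ships for at least 90.
Compare {F1, F2, F3}: its best feasible assignment gives total 223.
Compare {F1, F2, F5}: its best feasible assignment gives total 223.
Every other set of open sites that can feasibly serve all demand totals ≥ 223 even under its best assignment. Minimum: 194.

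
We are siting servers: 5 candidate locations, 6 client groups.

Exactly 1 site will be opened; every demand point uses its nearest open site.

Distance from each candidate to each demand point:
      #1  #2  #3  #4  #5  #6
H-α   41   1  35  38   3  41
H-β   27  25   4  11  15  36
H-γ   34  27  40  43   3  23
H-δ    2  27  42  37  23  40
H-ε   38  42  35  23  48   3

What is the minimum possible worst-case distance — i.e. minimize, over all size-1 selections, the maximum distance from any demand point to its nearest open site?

36

Open {H-β}.
  Farthest demand point is #6 at distance 36 (to H-β); all others are ≤ 36.
With {H-α} the worst case is 41.
With {H-δ} the worst case is 42.
No size-1 selection achieves below 36.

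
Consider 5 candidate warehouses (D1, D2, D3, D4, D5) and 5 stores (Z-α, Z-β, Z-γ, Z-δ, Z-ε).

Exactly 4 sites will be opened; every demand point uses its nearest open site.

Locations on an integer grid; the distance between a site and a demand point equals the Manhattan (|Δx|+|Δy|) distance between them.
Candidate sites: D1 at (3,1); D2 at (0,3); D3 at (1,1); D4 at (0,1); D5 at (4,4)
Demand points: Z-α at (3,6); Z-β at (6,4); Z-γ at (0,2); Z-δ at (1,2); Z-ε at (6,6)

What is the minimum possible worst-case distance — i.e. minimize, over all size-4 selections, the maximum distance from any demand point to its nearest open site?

4

Open {D1, D2, D3, D5}.
  Farthest demand point is Z-ε at distance 4 (to D5); all others are ≤ 4.
With {D1, D2, D4, D5} the worst case is 4.
With {D1, D3, D4, D5} the worst case is 4.
No size-4 selection achieves below 4.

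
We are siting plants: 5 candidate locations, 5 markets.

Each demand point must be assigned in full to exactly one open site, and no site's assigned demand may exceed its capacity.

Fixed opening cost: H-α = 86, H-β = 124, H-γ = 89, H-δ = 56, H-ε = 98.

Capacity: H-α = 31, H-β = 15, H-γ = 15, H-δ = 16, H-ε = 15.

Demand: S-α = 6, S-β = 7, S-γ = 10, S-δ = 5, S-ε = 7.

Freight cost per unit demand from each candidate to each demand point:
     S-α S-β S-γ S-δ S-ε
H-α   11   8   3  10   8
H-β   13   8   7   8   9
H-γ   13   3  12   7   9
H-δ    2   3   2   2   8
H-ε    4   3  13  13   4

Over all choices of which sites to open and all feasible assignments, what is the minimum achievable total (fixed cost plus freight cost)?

306

Open {H-α, H-δ}; cheapest assignment that respects the capacities:
  H-α (cap 31, load 24): S-β, S-γ, S-ε — cost 7×8 + 10×3 + 7×8 = 142
  H-δ (cap 16, load 11): S-α, S-δ — cost 6×2 + 5×2 = 22
  Shipping 164, fixed 142 → total 306.
  Any other capacity-feasible assignment to {H-α, H-δ} ships for at least 164.
Compare {H-α, H-δ, H-ε}: its best feasible assignment gives total 341.
Compare {H-γ, H-δ, H-ε}: its best feasible assignment gives total 346.
Every other set of open sites that can feasibly serve all demand totals ≥ 341 even under its best assignment. Minimum: 306.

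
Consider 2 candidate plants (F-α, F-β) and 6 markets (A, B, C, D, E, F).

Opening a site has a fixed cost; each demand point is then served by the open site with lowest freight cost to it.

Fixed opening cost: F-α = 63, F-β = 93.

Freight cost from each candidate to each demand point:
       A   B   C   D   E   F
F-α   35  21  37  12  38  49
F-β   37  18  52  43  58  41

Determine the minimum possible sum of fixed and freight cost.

Open {F-α}: assign each demand point to its cheapest open site.
  A→F-α 35, B→F-α 21, C→F-α 37, D→F-α 12, E→F-α 38, F→F-α 49
  freight cost 192, fixed 63 → total 255.
Compare {F-α, F-β}: freight cost 181 + fixed 156 = 337.
Compare {F-β}: freight cost 249 + fixed 93 = 342.

255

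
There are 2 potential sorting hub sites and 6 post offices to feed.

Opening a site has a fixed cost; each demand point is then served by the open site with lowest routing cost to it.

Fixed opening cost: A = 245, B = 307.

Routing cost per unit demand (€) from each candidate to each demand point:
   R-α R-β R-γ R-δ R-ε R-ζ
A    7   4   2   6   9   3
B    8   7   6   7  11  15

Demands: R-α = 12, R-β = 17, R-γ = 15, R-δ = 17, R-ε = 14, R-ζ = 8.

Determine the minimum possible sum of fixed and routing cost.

Open {A}: assign each demand point to its cheapest open site.
  R-α→A 12×7=84, R-β→A 17×4=68, R-γ→A 15×2=30, R-δ→A 17×6=102, R-ε→A 14×9=126, R-ζ→A 8×3=24
  routing cost 434, fixed 245 → total 679.
Compare {A, B}: routing cost 434 + fixed 552 = 986.
Compare {B}: routing cost 698 + fixed 307 = 1005.

679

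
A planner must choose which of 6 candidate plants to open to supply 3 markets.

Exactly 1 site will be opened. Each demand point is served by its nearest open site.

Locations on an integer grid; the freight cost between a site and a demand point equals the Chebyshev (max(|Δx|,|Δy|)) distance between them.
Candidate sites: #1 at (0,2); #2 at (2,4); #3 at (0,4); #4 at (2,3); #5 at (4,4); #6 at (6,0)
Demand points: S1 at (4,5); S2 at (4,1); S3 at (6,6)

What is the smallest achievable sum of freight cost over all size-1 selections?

Open {#5}.
  S1→#5 1, S2→#5 3, S3→#5 2  ⇒ total 6.
Compare {#4}: total 8.
Compare {#2}: total 9.
No size-1 selection does better; minimum is 6.

6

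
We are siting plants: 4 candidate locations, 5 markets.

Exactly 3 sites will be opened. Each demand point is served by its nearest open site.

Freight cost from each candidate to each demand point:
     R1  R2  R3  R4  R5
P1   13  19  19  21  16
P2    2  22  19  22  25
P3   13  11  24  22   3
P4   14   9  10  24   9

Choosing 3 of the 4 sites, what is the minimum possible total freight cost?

46

Open {P2, P3, P4}.
  R1→P2 2, R2→P4 9, R3→P4 10, R4→P2 22, R5→P3 3  ⇒ total 46.
Compare {P1, P2, P4}: total 51.
Compare {P1, P2, P3}: total 56.
No size-3 selection does better; minimum is 46.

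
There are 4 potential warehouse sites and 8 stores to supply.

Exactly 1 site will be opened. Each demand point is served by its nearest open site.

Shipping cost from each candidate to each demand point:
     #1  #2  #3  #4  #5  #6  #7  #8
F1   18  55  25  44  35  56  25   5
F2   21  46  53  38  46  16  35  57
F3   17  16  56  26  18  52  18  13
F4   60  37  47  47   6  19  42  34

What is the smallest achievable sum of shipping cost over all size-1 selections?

Open {F3}.
  #1→F3 17, #2→F3 16, #3→F3 56, #4→F3 26, #5→F3 18, #6→F3 52, #7→F3 18, #8→F3 13  ⇒ total 216.
Compare {F1}: total 263.
Compare {F4}: total 292.
No size-1 selection does better; minimum is 216.

216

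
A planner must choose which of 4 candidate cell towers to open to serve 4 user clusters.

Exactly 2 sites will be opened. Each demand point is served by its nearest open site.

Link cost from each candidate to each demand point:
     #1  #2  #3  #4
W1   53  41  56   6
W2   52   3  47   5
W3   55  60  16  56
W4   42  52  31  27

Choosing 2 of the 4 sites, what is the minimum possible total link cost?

76

Open {W2, W3}.
  #1→W2 52, #2→W2 3, #3→W3 16, #4→W2 5  ⇒ total 76.
Compare {W2, W4}: total 81.
Compare {W1, W2}: total 107.
No size-2 selection does better; minimum is 76.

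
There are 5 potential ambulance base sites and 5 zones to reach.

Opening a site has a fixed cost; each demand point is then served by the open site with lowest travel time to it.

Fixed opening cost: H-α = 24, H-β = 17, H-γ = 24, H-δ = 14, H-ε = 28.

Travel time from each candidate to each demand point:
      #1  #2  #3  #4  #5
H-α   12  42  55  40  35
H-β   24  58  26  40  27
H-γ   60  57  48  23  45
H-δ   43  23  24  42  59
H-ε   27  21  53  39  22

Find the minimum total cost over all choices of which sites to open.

Open {H-β, H-δ}: assign each demand point to its cheapest open site.
  #1→H-β 24, #2→H-δ 23, #3→H-δ 24, #4→H-β 40, #5→H-β 27
  travel time 138, fixed 31 → total 169.
Compare {H-α, H-δ}: travel time 134 + fixed 38 = 172.
Compare {H-δ, H-ε}: travel time 133 + fixed 42 = 175.
Compare {H-β, H-γ, H-δ}: travel time 121 + fixed 55 = 176.
All other subsets cost ≥ 172. Minimum total cost: 169.

169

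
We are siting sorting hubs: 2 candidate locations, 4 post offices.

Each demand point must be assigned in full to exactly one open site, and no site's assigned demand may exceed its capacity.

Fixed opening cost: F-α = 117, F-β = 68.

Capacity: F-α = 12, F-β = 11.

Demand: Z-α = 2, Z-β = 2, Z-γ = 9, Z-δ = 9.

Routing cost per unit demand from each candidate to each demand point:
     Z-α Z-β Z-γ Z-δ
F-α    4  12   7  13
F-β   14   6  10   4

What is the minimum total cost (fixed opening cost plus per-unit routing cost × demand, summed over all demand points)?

Open {F-α, F-β}; cheapest assignment that respects the capacities:
  F-α (cap 12, load 11): Z-α, Z-γ — cost 2×4 + 9×7 = 71
  F-β (cap 11, load 11): Z-β, Z-δ — cost 2×6 + 9×4 = 48
  Shipping 119, fixed 185 → total 304.
  Any other capacity-feasible assignment to {F-α, F-β} ships for at least 119.
Total demand is 22 and no other set of sites has combined capacity ≥ 22, so {F-α, F-β} is the only feasible choice of open sites. Minimum: 304.

304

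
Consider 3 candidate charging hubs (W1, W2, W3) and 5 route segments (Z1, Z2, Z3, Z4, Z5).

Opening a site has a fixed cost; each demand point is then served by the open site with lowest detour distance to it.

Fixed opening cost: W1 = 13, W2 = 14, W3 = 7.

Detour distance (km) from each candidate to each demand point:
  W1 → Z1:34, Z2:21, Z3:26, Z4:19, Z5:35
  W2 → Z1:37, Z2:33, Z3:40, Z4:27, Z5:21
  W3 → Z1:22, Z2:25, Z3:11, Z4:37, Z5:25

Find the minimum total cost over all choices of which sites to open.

118

Open {W1, W3}: assign each demand point to its cheapest open site.
  Z1→W3 22, Z2→W1 21, Z3→W3 11, Z4→W1 19, Z5→W3 25
  detour distance 98, fixed 20 → total 118.
Compare {W3}: detour distance 120 + fixed 7 = 127.
Compare {W2, W3}: detour distance 106 + fixed 21 = 127.
Compare {W1, W2, W3}: detour distance 94 + fixed 34 = 128.
All other subsets cost ≥ 127. Minimum total cost: 118.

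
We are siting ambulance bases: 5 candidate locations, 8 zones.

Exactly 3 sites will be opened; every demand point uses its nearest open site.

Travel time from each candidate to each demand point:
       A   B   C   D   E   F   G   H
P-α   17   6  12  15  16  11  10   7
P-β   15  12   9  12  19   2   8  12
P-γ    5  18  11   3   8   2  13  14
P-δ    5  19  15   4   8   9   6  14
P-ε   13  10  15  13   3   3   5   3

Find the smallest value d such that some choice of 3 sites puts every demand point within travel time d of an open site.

Open {P-α, P-β, P-γ}.
  Farthest demand point is C at travel time 9 (to P-β); all others are ≤ 9.
With {P-α, P-β, P-δ} the worst case is 9.
With {P-β, P-γ, P-ε} the worst case is 10.
No size-3 selection achieves below 9.

9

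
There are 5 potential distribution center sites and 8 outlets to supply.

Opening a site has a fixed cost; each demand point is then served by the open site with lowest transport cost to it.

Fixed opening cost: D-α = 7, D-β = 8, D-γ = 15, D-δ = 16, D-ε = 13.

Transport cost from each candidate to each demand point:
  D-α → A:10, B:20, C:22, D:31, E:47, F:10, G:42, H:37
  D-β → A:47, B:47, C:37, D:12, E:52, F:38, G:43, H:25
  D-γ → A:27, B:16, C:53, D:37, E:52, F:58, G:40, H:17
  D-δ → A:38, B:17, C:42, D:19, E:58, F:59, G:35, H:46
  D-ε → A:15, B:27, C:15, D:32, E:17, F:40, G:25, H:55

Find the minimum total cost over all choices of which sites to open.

Open {D-α, D-β, D-ε}: assign each demand point to its cheapest open site.
  A→D-α 10, B→D-α 20, C→D-ε 15, D→D-β 12, E→D-ε 17, F→D-α 10, G→D-ε 25, H→D-β 25
  transport cost 134, fixed 28 → total 162.
Compare {D-α, D-β, D-γ, D-ε}: transport cost 122 + fixed 43 = 165.
Compare {D-α, D-β, D-δ, D-ε}: transport cost 131 + fixed 44 = 175.
Compare {D-α, D-γ, D-ε}: transport cost 141 + fixed 35 = 176.
All other subsets cost ≥ 165. Minimum total cost: 162.

162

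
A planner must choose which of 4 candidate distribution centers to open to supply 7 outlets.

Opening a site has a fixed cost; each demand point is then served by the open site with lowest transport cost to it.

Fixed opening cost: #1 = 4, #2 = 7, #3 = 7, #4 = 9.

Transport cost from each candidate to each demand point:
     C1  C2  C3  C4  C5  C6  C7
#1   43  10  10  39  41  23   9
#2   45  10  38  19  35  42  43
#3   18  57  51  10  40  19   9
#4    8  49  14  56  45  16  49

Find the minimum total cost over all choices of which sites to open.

123

Open {#1, #3, #4}: assign each demand point to its cheapest open site.
  C1→#4 8, C2→#1 10, C3→#1 10, C4→#3 10, C5→#3 40, C6→#4 16, C7→#1 9
  transport cost 103, fixed 20 → total 123.
Compare {#2, #3, #4}: transport cost 102 + fixed 23 = 125.
Compare {#1, #2, #3, #4}: transport cost 98 + fixed 27 = 125.
Compare {#1, #3}: transport cost 116 + fixed 11 = 127.
All other subsets cost ≥ 125. Minimum total cost: 123.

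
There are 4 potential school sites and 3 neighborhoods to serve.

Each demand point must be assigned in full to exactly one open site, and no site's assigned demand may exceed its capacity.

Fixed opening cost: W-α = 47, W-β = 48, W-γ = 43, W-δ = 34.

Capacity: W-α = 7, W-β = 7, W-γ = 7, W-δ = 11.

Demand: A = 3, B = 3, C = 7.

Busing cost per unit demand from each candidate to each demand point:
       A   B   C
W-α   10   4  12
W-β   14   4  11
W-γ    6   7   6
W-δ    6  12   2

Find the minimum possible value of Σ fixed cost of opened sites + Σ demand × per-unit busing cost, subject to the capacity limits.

Open {W-α, W-δ}; cheapest assignment that respects the capacities:
  W-α (cap 7, load 3): B — cost 3×4 = 12
  W-δ (cap 11, load 10): A, C — cost 3×6 + 7×2 = 32
  Shipping 44, fixed 81 → total 125.
  Any other capacity-feasible assignment to {W-α, W-δ} ships for at least 44.
Compare {W-β, W-δ}: its best feasible assignment gives total 126.
Compare {W-γ, W-δ}: its best feasible assignment gives total 130.
Every other set of open sites that can feasibly serve all demand totals ≥ 126 even under its best assignment. Minimum: 125.

125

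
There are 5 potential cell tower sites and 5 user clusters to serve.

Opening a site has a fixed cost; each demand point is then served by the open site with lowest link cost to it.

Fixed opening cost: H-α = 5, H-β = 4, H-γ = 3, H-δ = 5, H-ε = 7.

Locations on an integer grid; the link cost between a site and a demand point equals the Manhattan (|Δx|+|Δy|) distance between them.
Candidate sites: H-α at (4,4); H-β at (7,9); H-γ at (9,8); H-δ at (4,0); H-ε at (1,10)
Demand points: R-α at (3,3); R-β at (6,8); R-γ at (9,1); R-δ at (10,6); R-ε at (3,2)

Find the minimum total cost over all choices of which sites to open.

Open {H-α, H-γ}: assign each demand point to its cheapest open site.
  R-α→H-α 2, R-β→H-γ 3, R-γ→H-γ 7, R-δ→H-γ 3, R-ε→H-α 3
  link cost 18, fixed 8 → total 26.
Compare {H-γ, H-δ}: link cost 19 + fixed 8 = 27.
Compare {H-α, H-β, H-γ}: link cost 17 + fixed 12 = 29.
Compare {H-α, H-β}: link cost 21 + fixed 9 = 30.
All other subsets cost ≥ 27. Minimum total cost: 26.

26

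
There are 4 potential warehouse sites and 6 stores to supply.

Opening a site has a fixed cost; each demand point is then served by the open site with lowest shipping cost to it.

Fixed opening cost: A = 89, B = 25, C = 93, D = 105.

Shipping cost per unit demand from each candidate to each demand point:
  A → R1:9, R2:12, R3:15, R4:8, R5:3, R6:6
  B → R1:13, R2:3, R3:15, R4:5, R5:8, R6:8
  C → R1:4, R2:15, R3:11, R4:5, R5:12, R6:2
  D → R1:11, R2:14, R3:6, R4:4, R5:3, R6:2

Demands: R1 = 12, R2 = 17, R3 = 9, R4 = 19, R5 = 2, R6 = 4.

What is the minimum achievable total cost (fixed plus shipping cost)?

435

Open {B, C}: assign each demand point to its cheapest open site.
  R1→C 12×4=48, R2→B 17×3=51, R3→C 9×11=99, R4→B 19×5=95, R5→B 2×8=16, R6→C 4×2=8
  shipping cost 317, fixed 118 → total 435.
Compare {B, D}: shipping cost 327 + fixed 130 = 457.
Compare {B, C, D}: shipping cost 243 + fixed 223 = 466.
Compare {B}: shipping cost 485 + fixed 25 = 510.
All other subsets cost ≥ 457. Minimum total cost: 435.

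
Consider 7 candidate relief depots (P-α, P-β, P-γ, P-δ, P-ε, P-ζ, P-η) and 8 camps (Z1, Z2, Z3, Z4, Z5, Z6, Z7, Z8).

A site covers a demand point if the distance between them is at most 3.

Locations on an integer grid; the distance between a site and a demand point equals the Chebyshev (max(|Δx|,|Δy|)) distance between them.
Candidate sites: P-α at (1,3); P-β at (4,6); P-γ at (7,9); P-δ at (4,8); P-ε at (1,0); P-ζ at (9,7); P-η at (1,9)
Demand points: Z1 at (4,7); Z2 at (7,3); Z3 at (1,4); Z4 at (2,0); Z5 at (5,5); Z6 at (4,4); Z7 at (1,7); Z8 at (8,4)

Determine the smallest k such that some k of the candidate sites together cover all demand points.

3

Coverage sets (demand points within 3 of each site):
  P-α: {Z3, Z4, Z6}
  P-β: {Z1, Z2, Z3, Z5, Z6, Z7}
  P-γ: {Z1}
  P-δ: {Z1, Z5, Z7}
  P-ε: {Z4}
  P-ζ: {Z8}
  P-η: {Z1, Z7}
No 2 sites suffice: every size-2 union leaves at least one demand point uncovered.
But {P-α, P-β, P-ζ} covers everything, so the minimum is 3.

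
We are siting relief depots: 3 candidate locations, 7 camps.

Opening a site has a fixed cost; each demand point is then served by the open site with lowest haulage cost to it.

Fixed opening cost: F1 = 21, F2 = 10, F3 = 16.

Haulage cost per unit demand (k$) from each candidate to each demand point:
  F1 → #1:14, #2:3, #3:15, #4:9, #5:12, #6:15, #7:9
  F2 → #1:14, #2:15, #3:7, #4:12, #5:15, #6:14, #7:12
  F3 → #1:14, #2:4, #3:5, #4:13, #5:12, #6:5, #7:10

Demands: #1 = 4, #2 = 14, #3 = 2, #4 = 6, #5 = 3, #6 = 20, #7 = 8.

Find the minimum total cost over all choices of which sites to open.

407

Open {F1, F3}: assign each demand point to its cheapest open site.
  #1→F1 4×14=56, #2→F1 14×3=42, #3→F3 2×5=10, #4→F1 6×9=54, #5→F1 3×12=36, #6→F3 20×5=100, #7→F1 8×9=72
  haulage cost 370, fixed 37 → total 407.
Compare {F1, F2, F3}: haulage cost 370 + fixed 47 = 417.
Compare {F3}: haulage cost 416 + fixed 16 = 432.
Compare {F2, F3}: haulage cost 410 + fixed 26 = 436.
All other subsets cost ≥ 417. Minimum total cost: 407.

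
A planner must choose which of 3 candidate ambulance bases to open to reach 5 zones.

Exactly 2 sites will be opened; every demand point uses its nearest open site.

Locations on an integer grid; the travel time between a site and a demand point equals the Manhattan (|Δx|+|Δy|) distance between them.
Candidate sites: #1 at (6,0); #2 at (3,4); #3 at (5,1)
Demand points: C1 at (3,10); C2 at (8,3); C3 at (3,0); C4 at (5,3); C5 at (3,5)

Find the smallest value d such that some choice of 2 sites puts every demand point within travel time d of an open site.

6

Open {#1, #2}.
  Farthest demand point is C1 at travel time 6 (to #2); all others are ≤ 6.
With {#2, #3} the worst case is 6.
With {#1, #3} the worst case is 11.
No size-2 selection achieves below 6.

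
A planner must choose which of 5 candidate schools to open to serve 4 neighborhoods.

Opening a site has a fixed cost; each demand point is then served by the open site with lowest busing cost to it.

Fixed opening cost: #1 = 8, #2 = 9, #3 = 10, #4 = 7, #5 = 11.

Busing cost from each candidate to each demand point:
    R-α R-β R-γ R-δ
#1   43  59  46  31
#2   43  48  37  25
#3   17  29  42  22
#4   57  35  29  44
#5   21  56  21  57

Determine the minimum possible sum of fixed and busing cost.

Open {#3, #5}: assign each demand point to its cheapest open site.
  R-α→#3 17, R-β→#3 29, R-γ→#5 21, R-δ→#3 22
  busing cost 89, fixed 21 → total 110.
Compare {#3, #4}: busing cost 97 + fixed 17 = 114.
Compare {#3, #4, #5}: busing cost 89 + fixed 28 = 117.
Compare {#1, #3, #5}: busing cost 89 + fixed 29 = 118.
All other subsets cost ≥ 114. Minimum total cost: 110.

110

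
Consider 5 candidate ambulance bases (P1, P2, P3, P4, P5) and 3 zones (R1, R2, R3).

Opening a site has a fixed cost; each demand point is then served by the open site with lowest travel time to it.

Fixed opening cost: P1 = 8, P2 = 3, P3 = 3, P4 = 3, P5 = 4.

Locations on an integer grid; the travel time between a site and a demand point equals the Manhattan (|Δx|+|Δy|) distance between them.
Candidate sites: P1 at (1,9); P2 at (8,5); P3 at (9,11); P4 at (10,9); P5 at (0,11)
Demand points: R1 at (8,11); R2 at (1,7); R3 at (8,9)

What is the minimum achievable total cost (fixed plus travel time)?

16

Open {P3, P5}: assign each demand point to its cheapest open site.
  R1→P3 1, R2→P5 5, R3→P3 3
  travel time 9, fixed 7 → total 16.
Compare {P1, P3}: travel time 6 + fixed 11 = 17.
Compare {P4, P5}: travel time 11 + fixed 7 = 18.
Compare {P3, P4, P5}: travel time 8 + fixed 10 = 18.
All other subsets cost ≥ 17. Minimum total cost: 16.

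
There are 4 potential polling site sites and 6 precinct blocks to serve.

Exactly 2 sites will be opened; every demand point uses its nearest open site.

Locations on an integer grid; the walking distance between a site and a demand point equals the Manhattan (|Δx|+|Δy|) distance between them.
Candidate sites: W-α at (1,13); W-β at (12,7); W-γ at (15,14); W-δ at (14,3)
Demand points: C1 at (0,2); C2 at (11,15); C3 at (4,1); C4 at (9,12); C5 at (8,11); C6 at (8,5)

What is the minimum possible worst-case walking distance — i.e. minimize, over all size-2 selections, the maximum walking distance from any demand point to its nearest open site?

12

Open {W-α, W-δ}.
  Farthest demand point is C1 at walking distance 12 (to W-α); all others are ≤ 12.
With {W-α, W-β} the worst case is 14.
With {W-α, W-γ} the worst case is 15.
No size-2 selection achieves below 12.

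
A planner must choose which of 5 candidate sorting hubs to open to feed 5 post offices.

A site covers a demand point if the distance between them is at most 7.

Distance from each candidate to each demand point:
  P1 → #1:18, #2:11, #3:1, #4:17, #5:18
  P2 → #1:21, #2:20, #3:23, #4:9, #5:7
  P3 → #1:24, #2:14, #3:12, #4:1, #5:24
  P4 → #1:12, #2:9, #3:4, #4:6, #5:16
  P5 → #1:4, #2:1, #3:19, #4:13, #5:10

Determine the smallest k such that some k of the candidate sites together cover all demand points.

3

Coverage sets (demand points within 7 of each site):
  P1: {#3}
  P2: {#5}
  P3: {#4}
  P4: {#3, #4}
  P5: {#1, #2}
No 2 sites suffice: every size-2 union leaves at least one demand point uncovered.
But {P2, P4, P5} covers everything, so the minimum is 3.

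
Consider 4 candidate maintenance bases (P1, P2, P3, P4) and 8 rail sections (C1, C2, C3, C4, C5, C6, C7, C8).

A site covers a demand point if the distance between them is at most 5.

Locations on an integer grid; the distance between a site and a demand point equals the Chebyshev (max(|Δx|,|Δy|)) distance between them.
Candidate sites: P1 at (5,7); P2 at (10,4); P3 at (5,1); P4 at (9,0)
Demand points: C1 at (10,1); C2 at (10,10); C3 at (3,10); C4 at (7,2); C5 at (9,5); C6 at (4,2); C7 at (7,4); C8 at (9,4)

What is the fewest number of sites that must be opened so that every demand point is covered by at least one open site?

2

Coverage sets (demand points within 5 of each site):
  P1: {C2, C3, C4, C5, C6, C7, C8}
  P2: {C1, C4, C5, C7, C8}
  P3: {C1, C4, C5, C6, C7, C8}
  P4: {C1, C4, C5, C6, C7, C8}
No single site covers all 8 demand points.
But {P1, P2} covers everything, so the minimum is 2.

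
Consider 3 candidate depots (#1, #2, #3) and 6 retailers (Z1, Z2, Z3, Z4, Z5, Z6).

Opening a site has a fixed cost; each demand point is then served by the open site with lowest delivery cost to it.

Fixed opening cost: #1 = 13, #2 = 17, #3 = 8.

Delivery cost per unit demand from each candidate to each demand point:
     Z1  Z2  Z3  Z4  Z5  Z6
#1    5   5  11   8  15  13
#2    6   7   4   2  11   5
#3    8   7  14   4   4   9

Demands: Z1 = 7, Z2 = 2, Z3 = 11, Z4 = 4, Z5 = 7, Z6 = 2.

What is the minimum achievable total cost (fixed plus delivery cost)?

Open {#2, #3}: assign each demand point to its cheapest open site.
  Z1→#2 7×6=42, Z2→#2 2×7=14, Z3→#2 11×4=44, Z4→#2 4×2=8, Z5→#3 7×4=28, Z6→#2 2×5=10
  delivery cost 146, fixed 25 → total 171.
Compare {#1, #2, #3}: delivery cost 135 + fixed 38 = 173.
Compare {#2}: delivery cost 195 + fixed 17 = 212.
Compare {#1, #2}: delivery cost 184 + fixed 30 = 214.
All other subsets cost ≥ 173. Minimum total cost: 171.

171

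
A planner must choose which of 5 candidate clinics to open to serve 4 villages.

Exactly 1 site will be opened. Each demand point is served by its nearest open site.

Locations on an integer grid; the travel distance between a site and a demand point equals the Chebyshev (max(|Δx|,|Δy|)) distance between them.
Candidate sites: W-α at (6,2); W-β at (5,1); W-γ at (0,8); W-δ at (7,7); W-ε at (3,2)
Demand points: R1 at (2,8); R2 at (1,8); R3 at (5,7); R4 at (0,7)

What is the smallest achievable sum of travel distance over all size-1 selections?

Open {W-γ}.
  R1→W-γ 2, R2→W-γ 1, R3→W-γ 5, R4→W-γ 1  ⇒ total 9.
Compare {W-δ}: total 20.
Compare {W-ε}: total 22.
No size-1 selection does better; minimum is 9.

9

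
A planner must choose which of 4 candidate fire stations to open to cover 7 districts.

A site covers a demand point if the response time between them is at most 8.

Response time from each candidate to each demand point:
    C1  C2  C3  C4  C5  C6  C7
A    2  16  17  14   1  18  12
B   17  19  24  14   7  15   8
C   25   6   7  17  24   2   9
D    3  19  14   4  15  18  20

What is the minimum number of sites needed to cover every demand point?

Coverage sets (demand points within 8 of each site):
  A: {C1, C5}
  B: {C5, C7}
  C: {C2, C3, C6}
  D: {C1, C4}
No 2 sites suffice: every size-2 union leaves at least one demand point uncovered.
But {B, C, D} covers everything, so the minimum is 3.

3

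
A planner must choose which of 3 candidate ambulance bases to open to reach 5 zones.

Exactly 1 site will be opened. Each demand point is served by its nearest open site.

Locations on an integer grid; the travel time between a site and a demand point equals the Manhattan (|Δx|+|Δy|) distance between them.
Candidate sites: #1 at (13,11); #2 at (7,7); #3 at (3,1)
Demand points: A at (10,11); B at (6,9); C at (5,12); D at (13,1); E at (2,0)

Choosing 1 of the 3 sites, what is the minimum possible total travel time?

Open {#2}.
  A→#2 7, B→#2 3, C→#2 7, D→#2 12, E→#2 12  ⇒ total 41.
Compare {#1}: total 53.
Compare {#3}: total 53.

41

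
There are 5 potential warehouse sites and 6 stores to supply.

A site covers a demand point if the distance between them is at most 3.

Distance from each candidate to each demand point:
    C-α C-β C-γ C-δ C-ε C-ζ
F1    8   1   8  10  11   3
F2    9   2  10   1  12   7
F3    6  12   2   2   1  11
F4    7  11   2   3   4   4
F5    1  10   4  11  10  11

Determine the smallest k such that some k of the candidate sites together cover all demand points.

3

Coverage sets (demand points within 3 of each site):
  F1: {C-β, C-ζ}
  F2: {C-β, C-δ}
  F3: {C-γ, C-δ, C-ε}
  F4: {C-γ, C-δ}
  F5: {C-α}
No 2 sites suffice: every size-2 union leaves at least one demand point uncovered.
But {F1, F3, F5} covers everything, so the minimum is 3.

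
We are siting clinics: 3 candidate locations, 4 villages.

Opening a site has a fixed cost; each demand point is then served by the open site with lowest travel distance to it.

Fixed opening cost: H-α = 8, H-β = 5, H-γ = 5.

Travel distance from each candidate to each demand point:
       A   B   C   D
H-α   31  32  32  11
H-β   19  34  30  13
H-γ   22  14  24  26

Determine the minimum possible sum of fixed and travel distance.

Open {H-β, H-γ}: assign each demand point to its cheapest open site.
  A→H-β 19, B→H-γ 14, C→H-γ 24, D→H-β 13
  travel distance 70, fixed 10 → total 80.
Compare {H-α, H-γ}: travel distance 71 + fixed 13 = 84.
Compare {H-α, H-β, H-γ}: travel distance 68 + fixed 18 = 86.
Compare {H-γ}: travel distance 86 + fixed 5 = 91.
All other subsets cost ≥ 84. Minimum total cost: 80.

80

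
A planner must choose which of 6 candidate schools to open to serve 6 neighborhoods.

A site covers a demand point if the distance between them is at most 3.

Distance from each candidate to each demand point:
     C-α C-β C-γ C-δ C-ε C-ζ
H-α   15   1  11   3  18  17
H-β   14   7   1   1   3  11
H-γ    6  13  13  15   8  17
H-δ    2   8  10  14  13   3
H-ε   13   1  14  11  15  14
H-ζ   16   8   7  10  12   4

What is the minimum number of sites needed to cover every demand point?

3

Coverage sets (demand points within 3 of each site):
  H-α: {C-β, C-δ}
  H-β: {C-γ, C-δ, C-ε}
  H-γ: {}
  H-δ: {C-α, C-ζ}
  H-ε: {C-β}
  H-ζ: {}
No 2 sites suffice: every size-2 union leaves at least one demand point uncovered.
But {H-α, H-β, H-δ} covers everything, so the minimum is 3.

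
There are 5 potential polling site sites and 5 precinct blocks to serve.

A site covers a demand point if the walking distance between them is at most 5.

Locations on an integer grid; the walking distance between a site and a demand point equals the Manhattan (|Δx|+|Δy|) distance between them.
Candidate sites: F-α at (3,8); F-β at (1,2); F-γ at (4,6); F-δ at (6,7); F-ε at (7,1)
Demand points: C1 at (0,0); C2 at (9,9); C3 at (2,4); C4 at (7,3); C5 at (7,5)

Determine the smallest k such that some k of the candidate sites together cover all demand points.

Coverage sets (demand points within 5 of each site):
  F-α: {C3}
  F-β: {C1, C3}
  F-γ: {C3, C5}
  F-δ: {C2, C4, C5}
  F-ε: {C4, C5}
No single site covers all 5 demand points.
But {F-β, F-δ} covers everything, so the minimum is 2.

2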